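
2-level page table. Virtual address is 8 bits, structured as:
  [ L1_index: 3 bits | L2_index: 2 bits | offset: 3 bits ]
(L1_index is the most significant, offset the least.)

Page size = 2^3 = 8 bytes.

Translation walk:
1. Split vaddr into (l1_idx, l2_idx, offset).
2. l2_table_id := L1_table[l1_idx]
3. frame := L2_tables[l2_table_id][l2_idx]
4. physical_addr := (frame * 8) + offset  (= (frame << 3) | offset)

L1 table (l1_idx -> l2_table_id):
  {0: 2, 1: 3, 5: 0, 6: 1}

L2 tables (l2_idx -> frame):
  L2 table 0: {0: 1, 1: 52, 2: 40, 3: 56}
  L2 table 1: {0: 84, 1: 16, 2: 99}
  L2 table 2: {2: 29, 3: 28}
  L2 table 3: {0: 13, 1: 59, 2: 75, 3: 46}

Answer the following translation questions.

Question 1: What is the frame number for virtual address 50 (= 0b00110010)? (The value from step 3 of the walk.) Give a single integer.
Answer: 75

Derivation:
vaddr = 50: l1_idx=1, l2_idx=2
L1[1] = 3; L2[3][2] = 75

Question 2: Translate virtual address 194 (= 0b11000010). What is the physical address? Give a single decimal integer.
vaddr = 194 = 0b11000010
Split: l1_idx=6, l2_idx=0, offset=2
L1[6] = 1
L2[1][0] = 84
paddr = 84 * 8 + 2 = 674

Answer: 674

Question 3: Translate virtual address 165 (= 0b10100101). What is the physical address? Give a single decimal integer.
vaddr = 165 = 0b10100101
Split: l1_idx=5, l2_idx=0, offset=5
L1[5] = 0
L2[0][0] = 1
paddr = 1 * 8 + 5 = 13

Answer: 13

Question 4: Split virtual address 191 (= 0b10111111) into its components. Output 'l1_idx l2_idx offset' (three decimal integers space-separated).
Answer: 5 3 7

Derivation:
vaddr = 191 = 0b10111111
  top 3 bits -> l1_idx = 5
  next 2 bits -> l2_idx = 3
  bottom 3 bits -> offset = 7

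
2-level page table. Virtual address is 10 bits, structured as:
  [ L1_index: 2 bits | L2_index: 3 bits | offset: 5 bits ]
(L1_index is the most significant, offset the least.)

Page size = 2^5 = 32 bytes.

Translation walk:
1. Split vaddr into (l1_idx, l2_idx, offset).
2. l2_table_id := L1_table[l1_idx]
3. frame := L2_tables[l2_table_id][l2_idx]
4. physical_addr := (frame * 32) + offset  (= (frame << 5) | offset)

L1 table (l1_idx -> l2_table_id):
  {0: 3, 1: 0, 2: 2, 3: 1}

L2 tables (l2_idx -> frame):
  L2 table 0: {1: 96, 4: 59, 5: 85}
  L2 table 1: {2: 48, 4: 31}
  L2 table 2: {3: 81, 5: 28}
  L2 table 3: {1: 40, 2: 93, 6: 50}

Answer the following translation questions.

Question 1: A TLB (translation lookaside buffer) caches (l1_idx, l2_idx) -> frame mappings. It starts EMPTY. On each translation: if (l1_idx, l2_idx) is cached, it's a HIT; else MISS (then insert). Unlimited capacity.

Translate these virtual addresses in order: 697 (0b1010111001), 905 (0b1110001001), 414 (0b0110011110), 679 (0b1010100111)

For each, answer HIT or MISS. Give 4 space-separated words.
vaddr=697: (2,5) not in TLB -> MISS, insert
vaddr=905: (3,4) not in TLB -> MISS, insert
vaddr=414: (1,4) not in TLB -> MISS, insert
vaddr=679: (2,5) in TLB -> HIT

Answer: MISS MISS MISS HIT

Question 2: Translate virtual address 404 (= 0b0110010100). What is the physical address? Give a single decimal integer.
Answer: 1908

Derivation:
vaddr = 404 = 0b0110010100
Split: l1_idx=1, l2_idx=4, offset=20
L1[1] = 0
L2[0][4] = 59
paddr = 59 * 32 + 20 = 1908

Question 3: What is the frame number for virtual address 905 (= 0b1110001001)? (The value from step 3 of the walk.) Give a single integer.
vaddr = 905: l1_idx=3, l2_idx=4
L1[3] = 1; L2[1][4] = 31

Answer: 31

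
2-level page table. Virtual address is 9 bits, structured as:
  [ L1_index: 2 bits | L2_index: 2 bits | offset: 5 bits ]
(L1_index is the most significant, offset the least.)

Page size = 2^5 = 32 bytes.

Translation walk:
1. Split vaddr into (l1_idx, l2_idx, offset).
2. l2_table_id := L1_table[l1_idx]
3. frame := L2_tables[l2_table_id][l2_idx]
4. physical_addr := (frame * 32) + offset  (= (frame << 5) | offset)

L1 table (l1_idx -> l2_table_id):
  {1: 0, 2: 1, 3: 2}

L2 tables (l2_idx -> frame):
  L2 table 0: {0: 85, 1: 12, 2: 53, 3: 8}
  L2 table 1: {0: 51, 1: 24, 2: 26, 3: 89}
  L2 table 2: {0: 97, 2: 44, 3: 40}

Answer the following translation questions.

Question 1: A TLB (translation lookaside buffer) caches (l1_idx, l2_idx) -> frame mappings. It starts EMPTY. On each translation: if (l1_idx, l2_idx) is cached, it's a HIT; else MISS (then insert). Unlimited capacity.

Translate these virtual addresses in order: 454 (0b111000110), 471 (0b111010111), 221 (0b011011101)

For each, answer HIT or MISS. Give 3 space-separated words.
vaddr=454: (3,2) not in TLB -> MISS, insert
vaddr=471: (3,2) in TLB -> HIT
vaddr=221: (1,2) not in TLB -> MISS, insert

Answer: MISS HIT MISS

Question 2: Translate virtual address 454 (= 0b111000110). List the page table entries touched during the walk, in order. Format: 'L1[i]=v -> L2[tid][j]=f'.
vaddr = 454 = 0b111000110
Split: l1_idx=3, l2_idx=2, offset=6

Answer: L1[3]=2 -> L2[2][2]=44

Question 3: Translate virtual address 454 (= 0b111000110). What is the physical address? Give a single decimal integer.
Answer: 1414

Derivation:
vaddr = 454 = 0b111000110
Split: l1_idx=3, l2_idx=2, offset=6
L1[3] = 2
L2[2][2] = 44
paddr = 44 * 32 + 6 = 1414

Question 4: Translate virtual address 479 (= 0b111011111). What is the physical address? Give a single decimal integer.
vaddr = 479 = 0b111011111
Split: l1_idx=3, l2_idx=2, offset=31
L1[3] = 2
L2[2][2] = 44
paddr = 44 * 32 + 31 = 1439

Answer: 1439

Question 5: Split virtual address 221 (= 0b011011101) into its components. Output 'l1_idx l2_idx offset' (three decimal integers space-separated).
Answer: 1 2 29

Derivation:
vaddr = 221 = 0b011011101
  top 2 bits -> l1_idx = 1
  next 2 bits -> l2_idx = 2
  bottom 5 bits -> offset = 29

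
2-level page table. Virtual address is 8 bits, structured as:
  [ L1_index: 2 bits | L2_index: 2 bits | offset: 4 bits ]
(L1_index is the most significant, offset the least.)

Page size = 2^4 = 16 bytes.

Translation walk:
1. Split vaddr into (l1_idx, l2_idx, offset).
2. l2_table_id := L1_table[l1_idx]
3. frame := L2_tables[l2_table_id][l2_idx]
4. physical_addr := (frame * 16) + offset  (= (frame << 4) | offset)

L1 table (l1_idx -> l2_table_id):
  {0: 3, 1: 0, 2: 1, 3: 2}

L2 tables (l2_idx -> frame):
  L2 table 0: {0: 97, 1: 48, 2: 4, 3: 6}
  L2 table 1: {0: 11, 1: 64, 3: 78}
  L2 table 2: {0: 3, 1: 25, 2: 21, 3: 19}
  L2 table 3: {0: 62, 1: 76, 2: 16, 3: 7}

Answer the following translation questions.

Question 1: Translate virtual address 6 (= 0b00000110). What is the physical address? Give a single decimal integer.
vaddr = 6 = 0b00000110
Split: l1_idx=0, l2_idx=0, offset=6
L1[0] = 3
L2[3][0] = 62
paddr = 62 * 16 + 6 = 998

Answer: 998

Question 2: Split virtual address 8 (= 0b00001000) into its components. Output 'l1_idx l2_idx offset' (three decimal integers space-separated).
vaddr = 8 = 0b00001000
  top 2 bits -> l1_idx = 0
  next 2 bits -> l2_idx = 0
  bottom 4 bits -> offset = 8

Answer: 0 0 8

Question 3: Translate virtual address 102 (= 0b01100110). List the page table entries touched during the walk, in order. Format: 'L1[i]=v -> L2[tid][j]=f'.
Answer: L1[1]=0 -> L2[0][2]=4

Derivation:
vaddr = 102 = 0b01100110
Split: l1_idx=1, l2_idx=2, offset=6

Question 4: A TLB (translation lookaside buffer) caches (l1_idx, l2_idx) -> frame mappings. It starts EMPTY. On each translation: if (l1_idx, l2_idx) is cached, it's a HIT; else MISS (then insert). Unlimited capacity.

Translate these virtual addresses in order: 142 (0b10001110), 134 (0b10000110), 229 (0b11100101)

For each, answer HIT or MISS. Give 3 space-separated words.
Answer: MISS HIT MISS

Derivation:
vaddr=142: (2,0) not in TLB -> MISS, insert
vaddr=134: (2,0) in TLB -> HIT
vaddr=229: (3,2) not in TLB -> MISS, insert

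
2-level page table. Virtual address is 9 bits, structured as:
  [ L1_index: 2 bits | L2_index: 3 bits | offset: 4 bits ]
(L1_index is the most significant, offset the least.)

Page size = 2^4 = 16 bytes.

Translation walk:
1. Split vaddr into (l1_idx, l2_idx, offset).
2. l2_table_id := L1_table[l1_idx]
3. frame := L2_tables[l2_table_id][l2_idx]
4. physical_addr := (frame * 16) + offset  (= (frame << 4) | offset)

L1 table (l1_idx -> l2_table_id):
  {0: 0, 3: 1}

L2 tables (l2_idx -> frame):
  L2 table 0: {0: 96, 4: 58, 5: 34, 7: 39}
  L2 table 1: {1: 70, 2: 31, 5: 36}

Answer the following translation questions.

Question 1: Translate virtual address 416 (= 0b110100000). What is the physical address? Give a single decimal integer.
Answer: 496

Derivation:
vaddr = 416 = 0b110100000
Split: l1_idx=3, l2_idx=2, offset=0
L1[3] = 1
L2[1][2] = 31
paddr = 31 * 16 + 0 = 496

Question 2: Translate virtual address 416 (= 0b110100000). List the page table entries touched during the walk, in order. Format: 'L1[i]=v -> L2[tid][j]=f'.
Answer: L1[3]=1 -> L2[1][2]=31

Derivation:
vaddr = 416 = 0b110100000
Split: l1_idx=3, l2_idx=2, offset=0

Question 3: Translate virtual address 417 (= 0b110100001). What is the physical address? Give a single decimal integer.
vaddr = 417 = 0b110100001
Split: l1_idx=3, l2_idx=2, offset=1
L1[3] = 1
L2[1][2] = 31
paddr = 31 * 16 + 1 = 497

Answer: 497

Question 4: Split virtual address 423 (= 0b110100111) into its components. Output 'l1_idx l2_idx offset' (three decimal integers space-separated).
Answer: 3 2 7

Derivation:
vaddr = 423 = 0b110100111
  top 2 bits -> l1_idx = 3
  next 3 bits -> l2_idx = 2
  bottom 4 bits -> offset = 7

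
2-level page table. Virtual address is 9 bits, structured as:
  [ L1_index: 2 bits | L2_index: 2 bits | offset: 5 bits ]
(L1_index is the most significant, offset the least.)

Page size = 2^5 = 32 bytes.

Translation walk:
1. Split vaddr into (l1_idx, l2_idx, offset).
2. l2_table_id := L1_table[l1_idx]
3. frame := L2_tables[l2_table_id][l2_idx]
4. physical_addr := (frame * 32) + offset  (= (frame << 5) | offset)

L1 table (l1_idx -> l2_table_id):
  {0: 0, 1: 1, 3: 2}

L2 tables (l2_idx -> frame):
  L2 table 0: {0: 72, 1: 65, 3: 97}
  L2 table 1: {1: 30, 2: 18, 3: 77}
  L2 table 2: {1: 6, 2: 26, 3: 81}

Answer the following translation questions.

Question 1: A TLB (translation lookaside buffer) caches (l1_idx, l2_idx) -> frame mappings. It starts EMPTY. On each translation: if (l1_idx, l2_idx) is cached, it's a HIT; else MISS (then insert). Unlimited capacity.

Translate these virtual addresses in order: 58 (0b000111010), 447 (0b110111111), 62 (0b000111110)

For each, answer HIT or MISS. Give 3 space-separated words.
vaddr=58: (0,1) not in TLB -> MISS, insert
vaddr=447: (3,1) not in TLB -> MISS, insert
vaddr=62: (0,1) in TLB -> HIT

Answer: MISS MISS HIT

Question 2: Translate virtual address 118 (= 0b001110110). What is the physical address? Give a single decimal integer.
Answer: 3126

Derivation:
vaddr = 118 = 0b001110110
Split: l1_idx=0, l2_idx=3, offset=22
L1[0] = 0
L2[0][3] = 97
paddr = 97 * 32 + 22 = 3126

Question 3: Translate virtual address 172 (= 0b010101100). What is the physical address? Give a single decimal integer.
vaddr = 172 = 0b010101100
Split: l1_idx=1, l2_idx=1, offset=12
L1[1] = 1
L2[1][1] = 30
paddr = 30 * 32 + 12 = 972

Answer: 972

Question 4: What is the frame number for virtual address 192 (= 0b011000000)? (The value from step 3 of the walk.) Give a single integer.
vaddr = 192: l1_idx=1, l2_idx=2
L1[1] = 1; L2[1][2] = 18

Answer: 18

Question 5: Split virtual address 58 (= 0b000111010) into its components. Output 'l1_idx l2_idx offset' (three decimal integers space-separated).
vaddr = 58 = 0b000111010
  top 2 bits -> l1_idx = 0
  next 2 bits -> l2_idx = 1
  bottom 5 bits -> offset = 26

Answer: 0 1 26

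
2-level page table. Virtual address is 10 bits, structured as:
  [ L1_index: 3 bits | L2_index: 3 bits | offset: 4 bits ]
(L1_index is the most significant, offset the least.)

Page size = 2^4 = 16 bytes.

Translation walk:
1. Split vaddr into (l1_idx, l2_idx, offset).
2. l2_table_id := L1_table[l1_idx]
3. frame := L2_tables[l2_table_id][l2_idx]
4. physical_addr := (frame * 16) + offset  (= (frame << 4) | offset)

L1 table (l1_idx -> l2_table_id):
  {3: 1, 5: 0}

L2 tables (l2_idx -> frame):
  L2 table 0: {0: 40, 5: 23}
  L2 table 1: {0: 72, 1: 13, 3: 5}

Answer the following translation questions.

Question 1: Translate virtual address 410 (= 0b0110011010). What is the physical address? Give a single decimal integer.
Answer: 218

Derivation:
vaddr = 410 = 0b0110011010
Split: l1_idx=3, l2_idx=1, offset=10
L1[3] = 1
L2[1][1] = 13
paddr = 13 * 16 + 10 = 218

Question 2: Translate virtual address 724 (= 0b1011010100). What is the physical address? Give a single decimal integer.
vaddr = 724 = 0b1011010100
Split: l1_idx=5, l2_idx=5, offset=4
L1[5] = 0
L2[0][5] = 23
paddr = 23 * 16 + 4 = 372

Answer: 372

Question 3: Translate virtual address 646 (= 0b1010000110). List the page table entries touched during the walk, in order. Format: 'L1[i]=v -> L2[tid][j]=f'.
Answer: L1[5]=0 -> L2[0][0]=40

Derivation:
vaddr = 646 = 0b1010000110
Split: l1_idx=5, l2_idx=0, offset=6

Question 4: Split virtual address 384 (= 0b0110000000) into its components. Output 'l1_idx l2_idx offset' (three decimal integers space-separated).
vaddr = 384 = 0b0110000000
  top 3 bits -> l1_idx = 3
  next 3 bits -> l2_idx = 0
  bottom 4 bits -> offset = 0

Answer: 3 0 0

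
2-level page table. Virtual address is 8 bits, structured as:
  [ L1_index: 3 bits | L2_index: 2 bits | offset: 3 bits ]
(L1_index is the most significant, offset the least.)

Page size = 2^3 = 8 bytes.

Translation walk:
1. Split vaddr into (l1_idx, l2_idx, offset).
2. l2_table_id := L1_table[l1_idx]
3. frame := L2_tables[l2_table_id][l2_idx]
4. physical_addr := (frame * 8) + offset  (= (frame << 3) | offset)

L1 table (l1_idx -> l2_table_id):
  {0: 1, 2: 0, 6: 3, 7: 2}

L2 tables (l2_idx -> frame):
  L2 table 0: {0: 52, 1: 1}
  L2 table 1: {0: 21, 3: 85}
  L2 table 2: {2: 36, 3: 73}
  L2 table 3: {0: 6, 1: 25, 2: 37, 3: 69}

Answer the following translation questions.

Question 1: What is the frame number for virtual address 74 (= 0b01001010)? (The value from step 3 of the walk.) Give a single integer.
vaddr = 74: l1_idx=2, l2_idx=1
L1[2] = 0; L2[0][1] = 1

Answer: 1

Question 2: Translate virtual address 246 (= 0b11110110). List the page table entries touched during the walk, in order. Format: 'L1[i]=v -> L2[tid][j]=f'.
vaddr = 246 = 0b11110110
Split: l1_idx=7, l2_idx=2, offset=6

Answer: L1[7]=2 -> L2[2][2]=36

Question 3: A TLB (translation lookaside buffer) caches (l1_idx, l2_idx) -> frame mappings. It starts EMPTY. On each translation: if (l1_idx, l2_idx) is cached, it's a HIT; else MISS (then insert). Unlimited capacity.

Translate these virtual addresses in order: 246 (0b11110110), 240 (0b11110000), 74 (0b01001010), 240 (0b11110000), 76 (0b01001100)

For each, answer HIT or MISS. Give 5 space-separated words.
vaddr=246: (7,2) not in TLB -> MISS, insert
vaddr=240: (7,2) in TLB -> HIT
vaddr=74: (2,1) not in TLB -> MISS, insert
vaddr=240: (7,2) in TLB -> HIT
vaddr=76: (2,1) in TLB -> HIT

Answer: MISS HIT MISS HIT HIT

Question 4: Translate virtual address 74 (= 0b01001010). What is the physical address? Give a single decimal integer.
Answer: 10

Derivation:
vaddr = 74 = 0b01001010
Split: l1_idx=2, l2_idx=1, offset=2
L1[2] = 0
L2[0][1] = 1
paddr = 1 * 8 + 2 = 10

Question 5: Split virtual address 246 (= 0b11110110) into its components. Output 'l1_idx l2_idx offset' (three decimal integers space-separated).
vaddr = 246 = 0b11110110
  top 3 bits -> l1_idx = 7
  next 2 bits -> l2_idx = 2
  bottom 3 bits -> offset = 6

Answer: 7 2 6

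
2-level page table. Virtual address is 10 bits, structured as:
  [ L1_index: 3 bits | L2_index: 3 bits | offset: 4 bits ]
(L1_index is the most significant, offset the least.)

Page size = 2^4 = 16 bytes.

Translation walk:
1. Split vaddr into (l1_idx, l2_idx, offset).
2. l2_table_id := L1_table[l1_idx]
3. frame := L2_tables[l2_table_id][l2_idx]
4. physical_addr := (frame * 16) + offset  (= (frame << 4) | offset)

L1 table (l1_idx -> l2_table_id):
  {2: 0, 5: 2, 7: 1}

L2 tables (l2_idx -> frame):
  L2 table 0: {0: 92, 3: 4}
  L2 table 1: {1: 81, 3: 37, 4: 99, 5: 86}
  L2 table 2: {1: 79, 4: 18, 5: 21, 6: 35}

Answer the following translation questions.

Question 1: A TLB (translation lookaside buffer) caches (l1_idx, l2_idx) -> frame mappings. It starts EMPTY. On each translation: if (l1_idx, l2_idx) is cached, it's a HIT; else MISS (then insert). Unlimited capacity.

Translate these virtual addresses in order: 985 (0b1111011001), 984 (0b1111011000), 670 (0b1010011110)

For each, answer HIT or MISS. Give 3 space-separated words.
Answer: MISS HIT MISS

Derivation:
vaddr=985: (7,5) not in TLB -> MISS, insert
vaddr=984: (7,5) in TLB -> HIT
vaddr=670: (5,1) not in TLB -> MISS, insert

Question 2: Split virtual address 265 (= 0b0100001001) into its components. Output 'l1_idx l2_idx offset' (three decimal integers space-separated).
Answer: 2 0 9

Derivation:
vaddr = 265 = 0b0100001001
  top 3 bits -> l1_idx = 2
  next 3 bits -> l2_idx = 0
  bottom 4 bits -> offset = 9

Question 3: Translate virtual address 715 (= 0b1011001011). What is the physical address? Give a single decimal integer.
vaddr = 715 = 0b1011001011
Split: l1_idx=5, l2_idx=4, offset=11
L1[5] = 2
L2[2][4] = 18
paddr = 18 * 16 + 11 = 299

Answer: 299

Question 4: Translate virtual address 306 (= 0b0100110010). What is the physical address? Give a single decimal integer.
Answer: 66

Derivation:
vaddr = 306 = 0b0100110010
Split: l1_idx=2, l2_idx=3, offset=2
L1[2] = 0
L2[0][3] = 4
paddr = 4 * 16 + 2 = 66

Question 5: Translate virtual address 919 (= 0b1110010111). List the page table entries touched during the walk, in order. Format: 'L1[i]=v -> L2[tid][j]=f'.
Answer: L1[7]=1 -> L2[1][1]=81

Derivation:
vaddr = 919 = 0b1110010111
Split: l1_idx=7, l2_idx=1, offset=7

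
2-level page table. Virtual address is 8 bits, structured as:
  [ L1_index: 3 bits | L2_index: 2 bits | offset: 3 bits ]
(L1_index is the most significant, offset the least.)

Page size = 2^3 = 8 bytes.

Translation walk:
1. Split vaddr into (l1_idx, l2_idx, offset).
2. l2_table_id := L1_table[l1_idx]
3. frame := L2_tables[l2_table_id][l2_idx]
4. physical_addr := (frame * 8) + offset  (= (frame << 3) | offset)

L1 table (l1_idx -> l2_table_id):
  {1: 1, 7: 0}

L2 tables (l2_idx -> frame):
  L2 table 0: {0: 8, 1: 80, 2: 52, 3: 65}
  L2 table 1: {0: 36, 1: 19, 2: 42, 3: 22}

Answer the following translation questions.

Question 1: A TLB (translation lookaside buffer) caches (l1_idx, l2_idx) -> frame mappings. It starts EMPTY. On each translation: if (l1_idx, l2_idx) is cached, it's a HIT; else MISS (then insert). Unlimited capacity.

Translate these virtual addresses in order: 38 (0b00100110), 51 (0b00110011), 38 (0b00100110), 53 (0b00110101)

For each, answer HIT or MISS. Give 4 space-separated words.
Answer: MISS MISS HIT HIT

Derivation:
vaddr=38: (1,0) not in TLB -> MISS, insert
vaddr=51: (1,2) not in TLB -> MISS, insert
vaddr=38: (1,0) in TLB -> HIT
vaddr=53: (1,2) in TLB -> HIT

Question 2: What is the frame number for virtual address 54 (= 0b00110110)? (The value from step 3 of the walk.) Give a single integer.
vaddr = 54: l1_idx=1, l2_idx=2
L1[1] = 1; L2[1][2] = 42

Answer: 42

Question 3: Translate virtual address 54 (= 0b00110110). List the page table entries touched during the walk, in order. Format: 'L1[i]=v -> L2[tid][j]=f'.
vaddr = 54 = 0b00110110
Split: l1_idx=1, l2_idx=2, offset=6

Answer: L1[1]=1 -> L2[1][2]=42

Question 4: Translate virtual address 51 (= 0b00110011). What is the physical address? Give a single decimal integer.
vaddr = 51 = 0b00110011
Split: l1_idx=1, l2_idx=2, offset=3
L1[1] = 1
L2[1][2] = 42
paddr = 42 * 8 + 3 = 339

Answer: 339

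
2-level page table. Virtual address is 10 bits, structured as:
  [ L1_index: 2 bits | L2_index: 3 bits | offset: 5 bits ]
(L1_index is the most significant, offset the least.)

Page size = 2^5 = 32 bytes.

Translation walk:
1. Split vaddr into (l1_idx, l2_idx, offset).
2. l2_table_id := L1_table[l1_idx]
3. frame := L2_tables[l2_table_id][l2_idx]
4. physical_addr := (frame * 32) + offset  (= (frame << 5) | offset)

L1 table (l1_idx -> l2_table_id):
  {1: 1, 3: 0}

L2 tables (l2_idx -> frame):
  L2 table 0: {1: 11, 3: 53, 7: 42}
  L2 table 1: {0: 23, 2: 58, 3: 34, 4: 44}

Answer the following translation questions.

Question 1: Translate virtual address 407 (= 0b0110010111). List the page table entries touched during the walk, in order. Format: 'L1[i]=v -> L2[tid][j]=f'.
vaddr = 407 = 0b0110010111
Split: l1_idx=1, l2_idx=4, offset=23

Answer: L1[1]=1 -> L2[1][4]=44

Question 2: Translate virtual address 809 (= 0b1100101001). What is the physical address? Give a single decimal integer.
vaddr = 809 = 0b1100101001
Split: l1_idx=3, l2_idx=1, offset=9
L1[3] = 0
L2[0][1] = 11
paddr = 11 * 32 + 9 = 361

Answer: 361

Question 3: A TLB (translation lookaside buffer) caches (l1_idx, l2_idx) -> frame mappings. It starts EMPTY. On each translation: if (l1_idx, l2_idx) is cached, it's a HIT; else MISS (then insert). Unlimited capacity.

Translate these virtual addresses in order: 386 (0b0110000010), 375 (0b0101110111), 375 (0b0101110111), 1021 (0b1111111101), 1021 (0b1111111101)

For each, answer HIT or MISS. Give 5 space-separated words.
vaddr=386: (1,4) not in TLB -> MISS, insert
vaddr=375: (1,3) not in TLB -> MISS, insert
vaddr=375: (1,3) in TLB -> HIT
vaddr=1021: (3,7) not in TLB -> MISS, insert
vaddr=1021: (3,7) in TLB -> HIT

Answer: MISS MISS HIT MISS HIT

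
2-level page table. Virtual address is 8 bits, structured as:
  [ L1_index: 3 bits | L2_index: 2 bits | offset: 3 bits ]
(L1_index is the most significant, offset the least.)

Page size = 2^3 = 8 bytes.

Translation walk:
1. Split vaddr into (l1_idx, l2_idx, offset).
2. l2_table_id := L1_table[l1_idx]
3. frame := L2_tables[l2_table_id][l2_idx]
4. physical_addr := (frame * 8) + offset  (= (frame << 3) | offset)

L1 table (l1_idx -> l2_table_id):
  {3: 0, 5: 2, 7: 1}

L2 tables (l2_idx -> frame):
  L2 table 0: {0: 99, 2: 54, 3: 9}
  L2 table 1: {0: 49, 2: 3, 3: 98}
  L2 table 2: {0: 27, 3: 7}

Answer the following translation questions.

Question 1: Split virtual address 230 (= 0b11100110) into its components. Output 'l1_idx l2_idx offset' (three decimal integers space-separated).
vaddr = 230 = 0b11100110
  top 3 bits -> l1_idx = 7
  next 2 bits -> l2_idx = 0
  bottom 3 bits -> offset = 6

Answer: 7 0 6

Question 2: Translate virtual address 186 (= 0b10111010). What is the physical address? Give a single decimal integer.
vaddr = 186 = 0b10111010
Split: l1_idx=5, l2_idx=3, offset=2
L1[5] = 2
L2[2][3] = 7
paddr = 7 * 8 + 2 = 58

Answer: 58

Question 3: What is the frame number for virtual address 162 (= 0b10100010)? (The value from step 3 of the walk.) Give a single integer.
vaddr = 162: l1_idx=5, l2_idx=0
L1[5] = 2; L2[2][0] = 27

Answer: 27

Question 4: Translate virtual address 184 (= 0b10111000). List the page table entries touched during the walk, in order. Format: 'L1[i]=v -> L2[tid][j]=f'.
Answer: L1[5]=2 -> L2[2][3]=7

Derivation:
vaddr = 184 = 0b10111000
Split: l1_idx=5, l2_idx=3, offset=0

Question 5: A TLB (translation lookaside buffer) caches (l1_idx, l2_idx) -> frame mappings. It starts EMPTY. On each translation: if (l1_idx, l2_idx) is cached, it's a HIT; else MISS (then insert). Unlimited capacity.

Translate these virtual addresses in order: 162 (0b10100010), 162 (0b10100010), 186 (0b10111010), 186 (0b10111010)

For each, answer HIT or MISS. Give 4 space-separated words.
Answer: MISS HIT MISS HIT

Derivation:
vaddr=162: (5,0) not in TLB -> MISS, insert
vaddr=162: (5,0) in TLB -> HIT
vaddr=186: (5,3) not in TLB -> MISS, insert
vaddr=186: (5,3) in TLB -> HIT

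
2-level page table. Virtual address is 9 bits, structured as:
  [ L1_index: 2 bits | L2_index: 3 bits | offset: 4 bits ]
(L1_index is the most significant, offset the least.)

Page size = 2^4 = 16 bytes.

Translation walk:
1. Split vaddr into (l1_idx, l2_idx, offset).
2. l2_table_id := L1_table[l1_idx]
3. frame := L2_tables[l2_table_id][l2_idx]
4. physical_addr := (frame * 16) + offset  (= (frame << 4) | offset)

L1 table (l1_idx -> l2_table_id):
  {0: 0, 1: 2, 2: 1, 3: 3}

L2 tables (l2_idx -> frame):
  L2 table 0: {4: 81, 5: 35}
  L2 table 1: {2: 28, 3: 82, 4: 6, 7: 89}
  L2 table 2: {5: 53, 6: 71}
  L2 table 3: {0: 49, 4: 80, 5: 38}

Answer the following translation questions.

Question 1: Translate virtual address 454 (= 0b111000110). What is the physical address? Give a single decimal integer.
Answer: 1286

Derivation:
vaddr = 454 = 0b111000110
Split: l1_idx=3, l2_idx=4, offset=6
L1[3] = 3
L2[3][4] = 80
paddr = 80 * 16 + 6 = 1286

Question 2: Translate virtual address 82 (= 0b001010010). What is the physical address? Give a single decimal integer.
Answer: 562

Derivation:
vaddr = 82 = 0b001010010
Split: l1_idx=0, l2_idx=5, offset=2
L1[0] = 0
L2[0][5] = 35
paddr = 35 * 16 + 2 = 562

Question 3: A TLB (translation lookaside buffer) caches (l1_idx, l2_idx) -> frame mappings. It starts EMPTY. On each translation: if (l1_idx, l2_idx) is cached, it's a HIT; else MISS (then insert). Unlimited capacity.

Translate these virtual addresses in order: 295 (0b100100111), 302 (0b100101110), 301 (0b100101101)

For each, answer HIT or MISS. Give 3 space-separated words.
vaddr=295: (2,2) not in TLB -> MISS, insert
vaddr=302: (2,2) in TLB -> HIT
vaddr=301: (2,2) in TLB -> HIT

Answer: MISS HIT HIT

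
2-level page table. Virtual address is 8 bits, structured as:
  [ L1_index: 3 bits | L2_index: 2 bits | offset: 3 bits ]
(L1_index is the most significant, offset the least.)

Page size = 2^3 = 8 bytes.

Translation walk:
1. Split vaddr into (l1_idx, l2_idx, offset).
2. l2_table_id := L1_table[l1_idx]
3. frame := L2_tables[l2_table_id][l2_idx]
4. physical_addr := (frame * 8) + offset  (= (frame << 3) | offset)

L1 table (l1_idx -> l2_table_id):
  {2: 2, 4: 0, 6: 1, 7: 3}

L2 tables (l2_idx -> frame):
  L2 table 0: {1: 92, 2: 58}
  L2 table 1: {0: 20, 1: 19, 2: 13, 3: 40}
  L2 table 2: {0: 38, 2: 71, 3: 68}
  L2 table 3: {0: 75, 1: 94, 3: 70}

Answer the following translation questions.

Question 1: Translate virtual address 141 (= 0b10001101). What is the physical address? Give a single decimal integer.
Answer: 741

Derivation:
vaddr = 141 = 0b10001101
Split: l1_idx=4, l2_idx=1, offset=5
L1[4] = 0
L2[0][1] = 92
paddr = 92 * 8 + 5 = 741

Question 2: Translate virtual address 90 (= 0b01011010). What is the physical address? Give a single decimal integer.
vaddr = 90 = 0b01011010
Split: l1_idx=2, l2_idx=3, offset=2
L1[2] = 2
L2[2][3] = 68
paddr = 68 * 8 + 2 = 546

Answer: 546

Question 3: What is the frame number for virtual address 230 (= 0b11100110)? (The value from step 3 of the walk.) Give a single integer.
Answer: 75

Derivation:
vaddr = 230: l1_idx=7, l2_idx=0
L1[7] = 3; L2[3][0] = 75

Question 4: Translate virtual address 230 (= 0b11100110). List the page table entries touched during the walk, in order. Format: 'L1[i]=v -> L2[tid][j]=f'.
vaddr = 230 = 0b11100110
Split: l1_idx=7, l2_idx=0, offset=6

Answer: L1[7]=3 -> L2[3][0]=75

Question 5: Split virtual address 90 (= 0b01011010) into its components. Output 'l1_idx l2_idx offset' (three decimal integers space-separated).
Answer: 2 3 2

Derivation:
vaddr = 90 = 0b01011010
  top 3 bits -> l1_idx = 2
  next 2 bits -> l2_idx = 3
  bottom 3 bits -> offset = 2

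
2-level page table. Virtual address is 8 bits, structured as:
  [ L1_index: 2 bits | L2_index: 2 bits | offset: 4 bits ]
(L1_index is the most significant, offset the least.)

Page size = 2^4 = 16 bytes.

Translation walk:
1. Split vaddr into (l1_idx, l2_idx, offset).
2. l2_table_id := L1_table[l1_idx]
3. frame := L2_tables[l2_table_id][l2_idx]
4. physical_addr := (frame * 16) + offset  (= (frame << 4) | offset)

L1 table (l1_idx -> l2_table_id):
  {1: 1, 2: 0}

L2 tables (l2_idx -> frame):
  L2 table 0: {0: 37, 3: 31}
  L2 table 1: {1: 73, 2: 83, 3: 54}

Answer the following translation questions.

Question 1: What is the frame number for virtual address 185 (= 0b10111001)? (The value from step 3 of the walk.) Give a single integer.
Answer: 31

Derivation:
vaddr = 185: l1_idx=2, l2_idx=3
L1[2] = 0; L2[0][3] = 31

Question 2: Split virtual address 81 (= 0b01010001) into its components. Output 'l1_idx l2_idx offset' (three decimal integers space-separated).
vaddr = 81 = 0b01010001
  top 2 bits -> l1_idx = 1
  next 2 bits -> l2_idx = 1
  bottom 4 bits -> offset = 1

Answer: 1 1 1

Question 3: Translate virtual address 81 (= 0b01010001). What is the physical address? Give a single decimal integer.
vaddr = 81 = 0b01010001
Split: l1_idx=1, l2_idx=1, offset=1
L1[1] = 1
L2[1][1] = 73
paddr = 73 * 16 + 1 = 1169

Answer: 1169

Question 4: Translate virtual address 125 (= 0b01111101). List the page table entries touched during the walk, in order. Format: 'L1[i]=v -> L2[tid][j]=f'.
Answer: L1[1]=1 -> L2[1][3]=54

Derivation:
vaddr = 125 = 0b01111101
Split: l1_idx=1, l2_idx=3, offset=13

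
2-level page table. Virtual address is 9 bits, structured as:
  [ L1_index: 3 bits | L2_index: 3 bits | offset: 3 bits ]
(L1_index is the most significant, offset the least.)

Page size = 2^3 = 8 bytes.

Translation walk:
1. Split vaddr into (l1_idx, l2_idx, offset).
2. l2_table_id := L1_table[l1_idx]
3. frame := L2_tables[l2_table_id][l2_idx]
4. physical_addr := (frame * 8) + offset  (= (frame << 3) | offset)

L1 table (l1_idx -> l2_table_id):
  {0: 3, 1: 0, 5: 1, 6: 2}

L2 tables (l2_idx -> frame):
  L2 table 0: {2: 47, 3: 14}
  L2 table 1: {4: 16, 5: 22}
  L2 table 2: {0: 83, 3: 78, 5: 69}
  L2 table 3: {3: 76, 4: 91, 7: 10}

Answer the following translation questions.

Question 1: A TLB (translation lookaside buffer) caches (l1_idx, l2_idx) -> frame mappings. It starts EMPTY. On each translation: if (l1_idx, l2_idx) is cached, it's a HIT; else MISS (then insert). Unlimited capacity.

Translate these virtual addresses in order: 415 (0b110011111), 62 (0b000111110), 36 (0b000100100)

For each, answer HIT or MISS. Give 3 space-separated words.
vaddr=415: (6,3) not in TLB -> MISS, insert
vaddr=62: (0,7) not in TLB -> MISS, insert
vaddr=36: (0,4) not in TLB -> MISS, insert

Answer: MISS MISS MISS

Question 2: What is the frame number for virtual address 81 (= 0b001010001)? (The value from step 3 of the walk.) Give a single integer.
vaddr = 81: l1_idx=1, l2_idx=2
L1[1] = 0; L2[0][2] = 47

Answer: 47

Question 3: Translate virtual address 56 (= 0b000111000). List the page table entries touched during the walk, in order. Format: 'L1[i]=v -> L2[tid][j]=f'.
Answer: L1[0]=3 -> L2[3][7]=10

Derivation:
vaddr = 56 = 0b000111000
Split: l1_idx=0, l2_idx=7, offset=0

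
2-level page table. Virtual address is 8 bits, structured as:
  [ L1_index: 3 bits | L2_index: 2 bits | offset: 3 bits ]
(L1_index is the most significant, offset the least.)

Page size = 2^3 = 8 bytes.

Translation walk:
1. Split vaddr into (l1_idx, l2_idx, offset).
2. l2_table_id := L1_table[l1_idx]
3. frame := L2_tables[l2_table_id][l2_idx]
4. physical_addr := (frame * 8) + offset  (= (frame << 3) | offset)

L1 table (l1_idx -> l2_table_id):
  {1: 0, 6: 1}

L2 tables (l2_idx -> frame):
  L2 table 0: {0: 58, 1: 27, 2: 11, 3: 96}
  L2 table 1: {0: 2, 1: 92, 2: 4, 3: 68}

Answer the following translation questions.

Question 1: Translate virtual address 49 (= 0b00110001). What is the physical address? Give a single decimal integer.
vaddr = 49 = 0b00110001
Split: l1_idx=1, l2_idx=2, offset=1
L1[1] = 0
L2[0][2] = 11
paddr = 11 * 8 + 1 = 89

Answer: 89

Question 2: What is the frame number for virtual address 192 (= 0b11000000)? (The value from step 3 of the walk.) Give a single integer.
vaddr = 192: l1_idx=6, l2_idx=0
L1[6] = 1; L2[1][0] = 2

Answer: 2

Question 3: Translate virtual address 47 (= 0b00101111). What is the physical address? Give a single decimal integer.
vaddr = 47 = 0b00101111
Split: l1_idx=1, l2_idx=1, offset=7
L1[1] = 0
L2[0][1] = 27
paddr = 27 * 8 + 7 = 223

Answer: 223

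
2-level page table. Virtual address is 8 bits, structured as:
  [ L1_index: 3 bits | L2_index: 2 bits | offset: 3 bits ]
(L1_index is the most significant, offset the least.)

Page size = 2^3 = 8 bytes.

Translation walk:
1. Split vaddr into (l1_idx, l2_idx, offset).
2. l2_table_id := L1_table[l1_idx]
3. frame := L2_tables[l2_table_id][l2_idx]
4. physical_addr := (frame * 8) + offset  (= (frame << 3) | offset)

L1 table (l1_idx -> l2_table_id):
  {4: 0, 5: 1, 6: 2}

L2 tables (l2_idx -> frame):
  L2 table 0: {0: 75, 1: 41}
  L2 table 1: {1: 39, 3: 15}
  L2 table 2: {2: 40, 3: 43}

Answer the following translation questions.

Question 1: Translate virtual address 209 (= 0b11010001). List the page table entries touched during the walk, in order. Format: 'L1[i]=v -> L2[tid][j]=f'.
Answer: L1[6]=2 -> L2[2][2]=40

Derivation:
vaddr = 209 = 0b11010001
Split: l1_idx=6, l2_idx=2, offset=1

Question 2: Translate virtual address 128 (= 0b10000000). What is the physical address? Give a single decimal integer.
vaddr = 128 = 0b10000000
Split: l1_idx=4, l2_idx=0, offset=0
L1[4] = 0
L2[0][0] = 75
paddr = 75 * 8 + 0 = 600

Answer: 600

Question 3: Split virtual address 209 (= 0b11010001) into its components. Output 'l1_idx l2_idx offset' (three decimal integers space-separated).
vaddr = 209 = 0b11010001
  top 3 bits -> l1_idx = 6
  next 2 bits -> l2_idx = 2
  bottom 3 bits -> offset = 1

Answer: 6 2 1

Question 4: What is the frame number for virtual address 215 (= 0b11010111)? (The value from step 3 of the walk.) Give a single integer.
Answer: 40

Derivation:
vaddr = 215: l1_idx=6, l2_idx=2
L1[6] = 2; L2[2][2] = 40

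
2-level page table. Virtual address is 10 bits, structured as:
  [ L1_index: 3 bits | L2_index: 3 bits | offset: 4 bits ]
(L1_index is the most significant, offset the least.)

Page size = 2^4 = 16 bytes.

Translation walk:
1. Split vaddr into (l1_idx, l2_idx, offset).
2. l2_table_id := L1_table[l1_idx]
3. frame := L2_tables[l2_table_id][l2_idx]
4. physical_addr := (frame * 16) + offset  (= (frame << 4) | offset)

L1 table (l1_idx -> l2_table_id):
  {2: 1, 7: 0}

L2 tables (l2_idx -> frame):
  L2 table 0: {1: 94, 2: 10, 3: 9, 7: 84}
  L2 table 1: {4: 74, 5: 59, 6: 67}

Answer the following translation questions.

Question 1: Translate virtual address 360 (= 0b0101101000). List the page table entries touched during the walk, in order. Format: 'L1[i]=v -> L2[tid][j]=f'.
Answer: L1[2]=1 -> L2[1][6]=67

Derivation:
vaddr = 360 = 0b0101101000
Split: l1_idx=2, l2_idx=6, offset=8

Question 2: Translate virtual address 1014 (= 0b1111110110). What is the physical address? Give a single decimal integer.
vaddr = 1014 = 0b1111110110
Split: l1_idx=7, l2_idx=7, offset=6
L1[7] = 0
L2[0][7] = 84
paddr = 84 * 16 + 6 = 1350

Answer: 1350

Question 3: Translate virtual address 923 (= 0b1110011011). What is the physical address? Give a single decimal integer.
Answer: 1515

Derivation:
vaddr = 923 = 0b1110011011
Split: l1_idx=7, l2_idx=1, offset=11
L1[7] = 0
L2[0][1] = 94
paddr = 94 * 16 + 11 = 1515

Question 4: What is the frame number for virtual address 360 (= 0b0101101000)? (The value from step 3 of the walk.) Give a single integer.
Answer: 67

Derivation:
vaddr = 360: l1_idx=2, l2_idx=6
L1[2] = 1; L2[1][6] = 67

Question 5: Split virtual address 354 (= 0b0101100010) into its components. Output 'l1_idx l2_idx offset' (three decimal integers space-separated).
vaddr = 354 = 0b0101100010
  top 3 bits -> l1_idx = 2
  next 3 bits -> l2_idx = 6
  bottom 4 bits -> offset = 2

Answer: 2 6 2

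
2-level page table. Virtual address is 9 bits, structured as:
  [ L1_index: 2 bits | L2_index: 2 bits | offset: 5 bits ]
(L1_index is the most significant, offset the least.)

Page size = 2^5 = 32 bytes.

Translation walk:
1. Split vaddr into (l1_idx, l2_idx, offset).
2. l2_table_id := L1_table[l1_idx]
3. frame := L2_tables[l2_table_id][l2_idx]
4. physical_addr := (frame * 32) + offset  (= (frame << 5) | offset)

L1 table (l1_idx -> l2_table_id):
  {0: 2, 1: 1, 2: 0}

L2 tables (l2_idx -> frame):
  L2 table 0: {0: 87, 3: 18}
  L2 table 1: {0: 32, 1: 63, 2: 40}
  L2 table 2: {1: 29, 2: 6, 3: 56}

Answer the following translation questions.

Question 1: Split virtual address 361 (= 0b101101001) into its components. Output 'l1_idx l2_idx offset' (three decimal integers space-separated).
Answer: 2 3 9

Derivation:
vaddr = 361 = 0b101101001
  top 2 bits -> l1_idx = 2
  next 2 bits -> l2_idx = 3
  bottom 5 bits -> offset = 9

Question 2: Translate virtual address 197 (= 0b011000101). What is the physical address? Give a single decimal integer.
Answer: 1285

Derivation:
vaddr = 197 = 0b011000101
Split: l1_idx=1, l2_idx=2, offset=5
L1[1] = 1
L2[1][2] = 40
paddr = 40 * 32 + 5 = 1285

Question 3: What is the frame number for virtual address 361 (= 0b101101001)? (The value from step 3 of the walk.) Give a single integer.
vaddr = 361: l1_idx=2, l2_idx=3
L1[2] = 0; L2[0][3] = 18

Answer: 18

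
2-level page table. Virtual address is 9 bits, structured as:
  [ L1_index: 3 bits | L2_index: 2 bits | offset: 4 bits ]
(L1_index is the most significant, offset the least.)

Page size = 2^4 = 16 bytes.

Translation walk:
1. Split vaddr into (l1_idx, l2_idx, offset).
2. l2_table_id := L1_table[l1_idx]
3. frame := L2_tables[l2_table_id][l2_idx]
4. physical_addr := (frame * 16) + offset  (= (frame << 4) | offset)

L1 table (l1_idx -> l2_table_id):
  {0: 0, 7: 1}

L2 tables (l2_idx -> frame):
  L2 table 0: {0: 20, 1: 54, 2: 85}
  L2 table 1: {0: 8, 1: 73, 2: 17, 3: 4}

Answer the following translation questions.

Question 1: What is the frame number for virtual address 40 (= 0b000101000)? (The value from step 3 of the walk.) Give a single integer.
Answer: 85

Derivation:
vaddr = 40: l1_idx=0, l2_idx=2
L1[0] = 0; L2[0][2] = 85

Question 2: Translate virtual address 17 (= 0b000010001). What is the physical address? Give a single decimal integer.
vaddr = 17 = 0b000010001
Split: l1_idx=0, l2_idx=1, offset=1
L1[0] = 0
L2[0][1] = 54
paddr = 54 * 16 + 1 = 865

Answer: 865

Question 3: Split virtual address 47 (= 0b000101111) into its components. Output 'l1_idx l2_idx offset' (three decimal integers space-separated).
Answer: 0 2 15

Derivation:
vaddr = 47 = 0b000101111
  top 3 bits -> l1_idx = 0
  next 2 bits -> l2_idx = 2
  bottom 4 bits -> offset = 15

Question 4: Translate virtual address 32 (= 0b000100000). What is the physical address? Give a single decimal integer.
Answer: 1360

Derivation:
vaddr = 32 = 0b000100000
Split: l1_idx=0, l2_idx=2, offset=0
L1[0] = 0
L2[0][2] = 85
paddr = 85 * 16 + 0 = 1360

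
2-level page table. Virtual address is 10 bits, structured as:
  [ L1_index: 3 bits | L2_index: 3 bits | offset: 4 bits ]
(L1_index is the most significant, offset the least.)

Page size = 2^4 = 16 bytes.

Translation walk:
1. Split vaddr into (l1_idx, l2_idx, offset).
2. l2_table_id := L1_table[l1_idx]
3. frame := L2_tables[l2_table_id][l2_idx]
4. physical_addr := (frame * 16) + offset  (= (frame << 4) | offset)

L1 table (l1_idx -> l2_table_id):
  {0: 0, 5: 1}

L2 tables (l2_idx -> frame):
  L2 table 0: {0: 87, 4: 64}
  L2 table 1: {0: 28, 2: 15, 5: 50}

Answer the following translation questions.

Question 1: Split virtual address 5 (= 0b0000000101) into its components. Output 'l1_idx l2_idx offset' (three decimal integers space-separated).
vaddr = 5 = 0b0000000101
  top 3 bits -> l1_idx = 0
  next 3 bits -> l2_idx = 0
  bottom 4 bits -> offset = 5

Answer: 0 0 5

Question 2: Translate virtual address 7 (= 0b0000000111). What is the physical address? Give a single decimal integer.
Answer: 1399

Derivation:
vaddr = 7 = 0b0000000111
Split: l1_idx=0, l2_idx=0, offset=7
L1[0] = 0
L2[0][0] = 87
paddr = 87 * 16 + 7 = 1399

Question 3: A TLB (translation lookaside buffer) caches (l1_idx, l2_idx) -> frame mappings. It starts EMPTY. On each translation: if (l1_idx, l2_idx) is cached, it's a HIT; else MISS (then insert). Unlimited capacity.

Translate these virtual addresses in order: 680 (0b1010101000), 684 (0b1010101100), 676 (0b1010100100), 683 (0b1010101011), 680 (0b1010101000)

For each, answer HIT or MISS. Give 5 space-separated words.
Answer: MISS HIT HIT HIT HIT

Derivation:
vaddr=680: (5,2) not in TLB -> MISS, insert
vaddr=684: (5,2) in TLB -> HIT
vaddr=676: (5,2) in TLB -> HIT
vaddr=683: (5,2) in TLB -> HIT
vaddr=680: (5,2) in TLB -> HIT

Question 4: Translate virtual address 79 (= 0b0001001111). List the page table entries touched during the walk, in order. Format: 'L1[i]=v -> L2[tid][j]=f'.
vaddr = 79 = 0b0001001111
Split: l1_idx=0, l2_idx=4, offset=15

Answer: L1[0]=0 -> L2[0][4]=64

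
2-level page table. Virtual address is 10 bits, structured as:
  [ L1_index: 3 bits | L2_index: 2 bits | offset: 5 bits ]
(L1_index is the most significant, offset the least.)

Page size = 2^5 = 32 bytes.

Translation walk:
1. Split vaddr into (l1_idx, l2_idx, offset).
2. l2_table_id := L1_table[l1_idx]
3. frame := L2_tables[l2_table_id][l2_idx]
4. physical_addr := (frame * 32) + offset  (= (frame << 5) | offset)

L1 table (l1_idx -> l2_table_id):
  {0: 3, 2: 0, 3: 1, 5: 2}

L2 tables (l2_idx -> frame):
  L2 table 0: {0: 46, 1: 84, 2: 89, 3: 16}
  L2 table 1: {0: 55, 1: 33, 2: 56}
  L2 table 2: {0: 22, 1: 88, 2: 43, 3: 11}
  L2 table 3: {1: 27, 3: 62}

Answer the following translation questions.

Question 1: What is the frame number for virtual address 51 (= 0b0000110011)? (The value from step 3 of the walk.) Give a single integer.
Answer: 27

Derivation:
vaddr = 51: l1_idx=0, l2_idx=1
L1[0] = 3; L2[3][1] = 27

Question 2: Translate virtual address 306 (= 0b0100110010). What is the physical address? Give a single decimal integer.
Answer: 2706

Derivation:
vaddr = 306 = 0b0100110010
Split: l1_idx=2, l2_idx=1, offset=18
L1[2] = 0
L2[0][1] = 84
paddr = 84 * 32 + 18 = 2706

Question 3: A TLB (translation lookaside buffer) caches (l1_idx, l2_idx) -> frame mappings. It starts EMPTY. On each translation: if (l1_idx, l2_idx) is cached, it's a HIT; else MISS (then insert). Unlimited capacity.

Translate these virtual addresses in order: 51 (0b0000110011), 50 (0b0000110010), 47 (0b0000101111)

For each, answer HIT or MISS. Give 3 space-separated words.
Answer: MISS HIT HIT

Derivation:
vaddr=51: (0,1) not in TLB -> MISS, insert
vaddr=50: (0,1) in TLB -> HIT
vaddr=47: (0,1) in TLB -> HIT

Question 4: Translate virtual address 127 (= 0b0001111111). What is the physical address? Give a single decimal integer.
Answer: 2015

Derivation:
vaddr = 127 = 0b0001111111
Split: l1_idx=0, l2_idx=3, offset=31
L1[0] = 3
L2[3][3] = 62
paddr = 62 * 32 + 31 = 2015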